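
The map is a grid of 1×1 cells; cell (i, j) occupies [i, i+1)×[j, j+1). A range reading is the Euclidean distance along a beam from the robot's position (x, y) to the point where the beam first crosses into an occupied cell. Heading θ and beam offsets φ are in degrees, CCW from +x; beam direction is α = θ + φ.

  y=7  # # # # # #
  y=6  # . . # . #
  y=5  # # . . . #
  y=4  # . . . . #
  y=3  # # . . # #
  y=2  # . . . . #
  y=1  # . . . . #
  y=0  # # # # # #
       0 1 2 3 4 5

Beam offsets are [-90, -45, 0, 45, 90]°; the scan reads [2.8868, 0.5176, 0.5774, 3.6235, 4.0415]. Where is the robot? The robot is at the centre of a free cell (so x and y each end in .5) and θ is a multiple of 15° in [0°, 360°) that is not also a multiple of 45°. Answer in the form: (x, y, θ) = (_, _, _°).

(x, y, θ) = (3.5, 3.5, 30°)

Enumerate (i+0.5, j+0.5, θ) over the 20 free cells and 16 admissible headings. For each, cast all 5 beams and compare to the given ranges.
  (2.5, 6.5, 105°): beam 1 = 0.5176 ≠ 2.8868 ✗
  (3.5, 4.5, 285°): beam 1 = 1.9319 ≠ 2.8868 ✗
  (1.5, 2.5, 240°): beam 1 = 0.5774 ≠ 2.8868 ✗
  (3.5, 3.5, 75°): beam 1 = 0.5176 ≠ 2.8868 ✗
  …
  (3.5, 3.5, 30°): r_1=2.8868, r_2=0.5176, r_3=0.5774, r_4=3.6235, r_5=4.0415 — all match ✓
Unique over the lattice → pose = (3.5, 3.5, 30°).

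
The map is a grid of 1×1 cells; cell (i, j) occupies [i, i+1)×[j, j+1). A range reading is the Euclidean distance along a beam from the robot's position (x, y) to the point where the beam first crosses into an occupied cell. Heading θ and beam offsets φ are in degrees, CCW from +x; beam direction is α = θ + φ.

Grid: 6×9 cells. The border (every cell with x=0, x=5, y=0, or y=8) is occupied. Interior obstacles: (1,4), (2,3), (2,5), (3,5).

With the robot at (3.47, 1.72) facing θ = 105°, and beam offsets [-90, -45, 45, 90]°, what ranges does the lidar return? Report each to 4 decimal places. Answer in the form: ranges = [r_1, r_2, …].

ranges = [1.5840, 3.0600, 2.8521, 2.5571]

beam 1: φ=-90°, α=15°
  cosα=0.9659 sinα=0.2588 | (3,1) | tMaxX 0.5487 tMaxY 1.0818 | tΔX 1.0353 tΔY 3.8637
    t=0.5487 [x] (4,1)
    t=1.0818 [y] (4,2)
    t=1.5840 [x] (5,2) — stop
  → r_1 = 1.5840
beam 2: φ=-45°, α=60°
  cosα=0.5000 sinα=0.8660 | (3,1) | tMaxX 1.0600 tMaxY 0.3233 | tΔX 2.0000 tΔY 1.1547
    t=0.3233 [y] (3,2)
    t=1.0600 [x] (4,2)
    t=1.4780 [y] (4,3)
    t=2.6327 [y] (4,4)
    t=3.0600 [x] (5,4) — stop
  → r_2 = 3.0600
beam 3: φ=45°, α=150°
  cosα=-0.8660 sinα=0.5000 | (3,1) | tMaxX 0.5427 tMaxY 0.5600 | tΔX 1.1547 tΔY 2.0000
    t=0.5427 [x] (2,1)
    t=0.5600 [y] (2,2)
    t=1.6974 [x] (1,2)
    t=2.5600 [y] (1,3)
    t=2.8521 [x] (0,3) — stop
  → r_3 = 2.8521
beam 4: φ=90°, α=195°
  cosα=-0.9659 sinα=-0.2588 | (3,1) | tMaxX 0.4866 tMaxY 2.7819 | tΔX 1.0353 tΔY 3.8637
    t=0.4866 [x] (2,1)
    t=1.5219 [x] (1,1)
    t=2.5571 [x] (0,1) — stop
  → r_4 = 2.5571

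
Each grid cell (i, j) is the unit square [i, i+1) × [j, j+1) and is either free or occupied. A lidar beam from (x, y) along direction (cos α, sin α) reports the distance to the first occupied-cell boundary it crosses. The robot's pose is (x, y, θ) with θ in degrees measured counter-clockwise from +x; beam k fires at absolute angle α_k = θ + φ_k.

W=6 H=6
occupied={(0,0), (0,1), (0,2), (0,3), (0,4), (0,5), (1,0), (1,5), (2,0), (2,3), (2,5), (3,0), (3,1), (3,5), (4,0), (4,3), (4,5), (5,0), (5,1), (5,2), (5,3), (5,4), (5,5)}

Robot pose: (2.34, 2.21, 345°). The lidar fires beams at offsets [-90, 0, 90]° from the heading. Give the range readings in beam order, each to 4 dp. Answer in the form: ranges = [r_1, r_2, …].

ranges = [1.2527, 0.8114, 0.8179]

beam 1: φ=-90°, α=255°
  d=(-0.2588,-0.9659)  start (2,2)  tX=1.3137 tY=0.2174  stride 1/|dx|=3.8637 1/|dy|=1.0353
    cross y-line → (2,1), t=0.2174
    cross y-line → (2,0), t=1.2527 (wall)
  → r_1 = 1.2527
beam 2: φ=0°, α=345°
  d=(0.9659,-0.2588)  start (2,2)  tX=0.6833 tY=0.8114  stride 1/|dx|=1.0353 1/|dy|=3.8637
    cross x-line → (3,2), t=0.6833
    cross y-line → (3,1), t=0.8114 (wall)
  → r_2 = 0.8114
beam 3: φ=90°, α=75°
  d=(0.2588,0.9659)  start (2,2)  tX=2.5500 tY=0.8179  stride 1/|dx|=3.8637 1/|dy|=1.0353
    cross y-line → (2,3), t=0.8179 (wall)
  → r_3 = 0.8179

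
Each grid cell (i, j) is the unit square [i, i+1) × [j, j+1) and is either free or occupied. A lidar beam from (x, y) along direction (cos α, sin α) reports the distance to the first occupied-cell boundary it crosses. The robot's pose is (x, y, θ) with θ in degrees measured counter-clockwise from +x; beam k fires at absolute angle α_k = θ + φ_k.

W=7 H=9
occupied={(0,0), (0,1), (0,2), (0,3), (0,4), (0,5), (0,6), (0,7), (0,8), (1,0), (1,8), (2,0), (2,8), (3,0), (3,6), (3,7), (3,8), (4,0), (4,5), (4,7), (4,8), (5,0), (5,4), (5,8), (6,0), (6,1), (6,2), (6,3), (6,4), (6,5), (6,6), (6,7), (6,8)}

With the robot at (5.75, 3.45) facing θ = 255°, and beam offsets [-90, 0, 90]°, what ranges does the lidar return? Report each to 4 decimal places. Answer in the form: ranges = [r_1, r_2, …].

ranges = [4.9176, 2.5364, 0.2588]

beam 1: φ=-90°, α=165°
  dir = (cos 165°, sin 165°) = (-0.9659, 0.2588); from cell (5,3)
  next x-line at t=0.7765, next y-line at t=2.1250; Δt_x=1.0353, Δt_y=3.8637
    x: enter (4,3) at t=0.7765
    x: enter (3,3) at t=1.8117
    y: enter (3,4) at t=2.1250
    x: enter (2,4) at t=2.8470
    x: enter (1,4) at t=3.8823
    x: enter (0,4) at t=4.9176 ← occupied
  → r_1 = 4.9176
beam 2: φ=0°, α=255°
  dir = (cos 255°, sin 255°) = (-0.2588, -0.9659); from cell (5,3)
  next x-line at t=2.8978, next y-line at t=0.4659; Δt_x=3.8637, Δt_y=1.0353
    y: enter (5,2) at t=0.4659
    y: enter (5,1) at t=1.5012
    y: enter (5,0) at t=2.5364 ← occupied
  → r_2 = 2.5364
beam 3: φ=90°, α=345°
  dir = (cos 345°, sin 345°) = (0.9659, -0.2588); from cell (5,3)
  next x-line at t=0.2588, next y-line at t=1.7387; Δt_x=1.0353, Δt_y=3.8637
    x: enter (6,3) at t=0.2588 ← occupied
  → r_3 = 0.2588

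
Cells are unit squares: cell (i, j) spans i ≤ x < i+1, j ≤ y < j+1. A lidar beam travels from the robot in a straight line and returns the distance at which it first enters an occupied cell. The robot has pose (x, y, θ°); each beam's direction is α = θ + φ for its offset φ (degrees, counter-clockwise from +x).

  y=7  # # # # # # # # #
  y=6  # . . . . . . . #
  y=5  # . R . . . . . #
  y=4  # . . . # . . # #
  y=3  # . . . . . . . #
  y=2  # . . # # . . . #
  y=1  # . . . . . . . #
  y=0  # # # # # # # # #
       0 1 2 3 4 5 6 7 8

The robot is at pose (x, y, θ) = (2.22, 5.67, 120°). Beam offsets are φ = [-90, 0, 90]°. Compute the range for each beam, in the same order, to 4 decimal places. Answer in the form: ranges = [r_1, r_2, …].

beam 1: φ=-90°, α=30°
  cosα=0.8660 sinα=0.5000 | (2,5) | tMaxX 0.9007 tMaxY 0.6600 | tΔX 1.1547 tΔY 2.0000
    t=0.6600 [y] (2,6)
    t=0.9007 [x] (3,6)
    t=2.0554 [x] (4,6)
    t=2.6600 [y] (4,7) — stop
  → r_1 = 2.6600
beam 2: φ=0°, α=120°
  cosα=-0.5000 sinα=0.8660 | (2,5) | tMaxX 0.4400 tMaxY 0.3811 | tΔX 2.0000 tΔY 1.1547
    t=0.3811 [y] (2,6)
    t=0.4400 [x] (1,6)
    t=1.5358 [y] (1,7) — stop
  → r_2 = 1.5358
beam 3: φ=90°, α=210°
  cosα=-0.8660 sinα=-0.5000 | (2,5) | tMaxX 0.2540 tMaxY 1.3400 | tΔX 1.1547 tΔY 2.0000
    t=0.2540 [x] (1,5)
    t=1.3400 [y] (1,4)
    t=1.4087 [x] (0,4) — stop
  → r_3 = 1.4087

ranges = [2.6600, 1.5358, 1.4087]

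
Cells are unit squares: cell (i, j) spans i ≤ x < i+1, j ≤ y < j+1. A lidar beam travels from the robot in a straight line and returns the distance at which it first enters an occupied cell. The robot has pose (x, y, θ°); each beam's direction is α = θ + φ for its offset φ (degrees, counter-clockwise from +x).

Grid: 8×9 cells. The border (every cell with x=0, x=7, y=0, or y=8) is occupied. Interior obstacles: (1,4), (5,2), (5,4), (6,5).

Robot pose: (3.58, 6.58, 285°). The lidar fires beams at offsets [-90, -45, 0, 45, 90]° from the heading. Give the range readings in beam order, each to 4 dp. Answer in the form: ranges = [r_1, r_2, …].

beam 1: φ=-90°, α=195°
  cosα=-0.9659 sinα=-0.2588 | (3,6) | tMaxX 0.6005 tMaxY 2.2409 | tΔX 1.0353 tΔY 3.8637
    t=0.6005 [x] (2,6)
    t=1.6357 [x] (1,6)
    t=2.2409 [y] (1,5)
    t=2.6710 [x] (0,5) — stop
  → r_1 = 2.6710
beam 2: φ=-45°, α=240°
  cosα=-0.5000 sinα=-0.8660 | (3,6) | tMaxX 1.1600 tMaxY 0.6697 | tΔX 2.0000 tΔY 1.1547
    t=0.6697 [y] (3,5)
    t=1.1600 [x] (2,5)
    t=1.8244 [y] (2,4)
    t=2.9791 [y] (2,3)
    t=3.1600 [x] (1,3)
    t=4.1338 [y] (1,2)
    t=5.1600 [x] (0,2) — stop
  → r_2 = 5.1600
beam 3: φ=0°, α=285°
  cosα=0.2588 sinα=-0.9659 | (3,6) | tMaxX 1.6228 tMaxY 0.6005 | tΔX 3.8637 tΔY 1.0353
    t=0.6005 [y] (3,5)
    t=1.6228 [x] (4,5)
    t=1.6357 [y] (4,4)
    t=2.6710 [y] (4,3)
    t=3.7063 [y] (4,2)
    t=4.7416 [y] (4,1)
    t=5.4865 [x] (5,1)
    t=5.7768 [y] (5,0) — stop
  → r_3 = 5.7768
beam 4: φ=45°, α=330°
  cosα=0.8660 sinα=-0.5000 | (3,6) | tMaxX 0.4850 tMaxY 1.1600 | tΔX 1.1547 tΔY 2.0000
    t=0.4850 [x] (4,6)
    t=1.1600 [y] (4,5)
    t=1.6397 [x] (5,5)
    t=2.7944 [x] (6,5) — stop
  → r_4 = 2.7944
beam 5: φ=90°, α=15°
  cosα=0.9659 sinα=0.2588 | (3,6) | tMaxX 0.4348 tMaxY 1.6228 | tΔX 1.0353 tΔY 3.8637
    t=0.4348 [x] (4,6)
    t=1.4701 [x] (5,6)
    t=1.6228 [y] (5,7)
    t=2.5054 [x] (6,7)
    t=3.5406 [x] (7,7) — stop
  → r_5 = 3.5406

ranges = [2.6710, 5.1600, 5.7768, 2.7944, 3.5406]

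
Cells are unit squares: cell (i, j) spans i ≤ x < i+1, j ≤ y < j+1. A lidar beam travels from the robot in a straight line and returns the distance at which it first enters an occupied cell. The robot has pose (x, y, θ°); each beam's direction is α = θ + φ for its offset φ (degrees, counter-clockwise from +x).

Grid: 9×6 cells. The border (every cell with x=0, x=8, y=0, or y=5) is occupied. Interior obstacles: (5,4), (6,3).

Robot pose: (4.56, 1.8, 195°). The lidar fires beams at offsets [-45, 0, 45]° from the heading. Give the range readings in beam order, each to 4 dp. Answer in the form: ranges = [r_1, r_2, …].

beam 1: φ=-45°, α=150°
  d=(-0.8660,0.5000)  start (4,1)  tX=0.6466 tY=0.4000  stride 1/|dx|=1.1547 1/|dy|=2.0000
    cross y-line → (4,2), t=0.4000
    cross x-line → (3,2), t=0.6466
    cross x-line → (2,2), t=1.8013
    cross y-line → (2,3), t=2.4000
    cross x-line → (1,3), t=2.9560
    cross x-line → (0,3), t=4.1107 (wall)
  → r_1 = 4.1107
beam 2: φ=0°, α=195°
  d=(-0.9659,-0.2588)  start (4,1)  tX=0.5798 tY=3.0910  stride 1/|dx|=1.0353 1/|dy|=3.8637
    cross x-line → (3,1), t=0.5798
    cross x-line → (2,1), t=1.6150
    cross x-line → (1,1), t=2.6503
    cross y-line → (1,0), t=3.0910 (wall)
  → r_2 = 3.0910
beam 3: φ=45°, α=240°
  d=(-0.5000,-0.8660)  start (4,1)  tX=1.1200 tY=0.9238  stride 1/|dx|=2.0000 1/|dy|=1.1547
    cross y-line → (4,0), t=0.9238 (wall)
  → r_3 = 0.9238

ranges = [4.1107, 3.0910, 0.9238]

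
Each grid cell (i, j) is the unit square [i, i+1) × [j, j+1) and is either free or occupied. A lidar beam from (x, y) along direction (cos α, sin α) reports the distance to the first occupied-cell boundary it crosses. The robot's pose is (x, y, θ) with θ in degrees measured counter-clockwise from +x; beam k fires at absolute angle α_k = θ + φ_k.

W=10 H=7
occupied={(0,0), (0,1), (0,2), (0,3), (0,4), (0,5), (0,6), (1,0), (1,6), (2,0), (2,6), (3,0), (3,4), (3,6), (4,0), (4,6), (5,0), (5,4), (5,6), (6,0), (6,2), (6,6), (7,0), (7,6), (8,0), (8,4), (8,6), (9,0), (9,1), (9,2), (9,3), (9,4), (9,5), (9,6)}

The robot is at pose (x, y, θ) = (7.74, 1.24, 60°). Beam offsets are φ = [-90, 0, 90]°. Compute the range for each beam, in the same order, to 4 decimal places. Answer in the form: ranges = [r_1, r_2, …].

ranges = [0.4800, 2.5200, 1.5200]

beam 1: φ=-90°, α=330°
  direction (0.8660, -0.5000); cell (7,1); t to first gridline: x 0.3002, y 0.4800 (then +1.1547 / +2.0000)
    (8,1) via x @ 0.3002
    (8,0) via y @ 0.4800  # hit
  → r_1 = 0.4800
beam 2: φ=0°, α=60°
  direction (0.5000, 0.8660); cell (7,1); t to first gridline: x 0.5200, y 0.8776 (then +2.0000 / +1.1547)
    (8,1) via x @ 0.5200
    (8,2) via y @ 0.8776
    (8,3) via y @ 2.0323
    (9,3) via x @ 2.5200  # hit
  → r_2 = 2.5200
beam 3: φ=90°, α=150°
  direction (-0.8660, 0.5000); cell (7,1); t to first gridline: x 0.8545, y 1.5200 (then +1.1547 / +2.0000)
    (6,1) via x @ 0.8545
    (6,2) via y @ 1.5200  # hit
  → r_3 = 1.5200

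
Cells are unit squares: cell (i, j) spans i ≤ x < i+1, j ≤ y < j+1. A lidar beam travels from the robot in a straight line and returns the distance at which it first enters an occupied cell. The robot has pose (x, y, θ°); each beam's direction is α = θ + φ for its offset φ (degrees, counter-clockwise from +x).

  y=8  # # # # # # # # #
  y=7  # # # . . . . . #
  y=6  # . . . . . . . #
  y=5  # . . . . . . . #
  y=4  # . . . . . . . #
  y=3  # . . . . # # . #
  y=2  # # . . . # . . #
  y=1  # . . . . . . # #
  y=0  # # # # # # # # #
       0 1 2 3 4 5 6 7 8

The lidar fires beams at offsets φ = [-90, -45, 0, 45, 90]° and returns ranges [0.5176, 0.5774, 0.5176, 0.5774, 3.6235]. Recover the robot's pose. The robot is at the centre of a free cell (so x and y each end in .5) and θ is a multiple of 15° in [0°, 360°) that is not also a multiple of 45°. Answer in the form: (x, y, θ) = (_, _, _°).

Enumerate (i+0.5, j+0.5, θ) over the 42 free cells and 16 admissible headings. For each, cast all 5 beams and compare to the given ranges.
  (3.5, 4.5, 255°): beam 1 = 2.5882 ≠ 0.5176 ✗
  (7.5, 4.5, 60°): beam 1 = 0.5774 ≠ 0.5176 ✗
  (7.5, 6.5, 120°): beam 1 = 0.5774 ≠ 0.5176 ✗
  …
  (1.5, 3.5, 255°): r_1=0.5176, r_2=0.5774, r_3=0.5176, r_4=0.5774, r_5=3.6235 — all match ✓
No second candidate reproduces the full scan.

(x, y, θ) = (1.5, 3.5, 255°)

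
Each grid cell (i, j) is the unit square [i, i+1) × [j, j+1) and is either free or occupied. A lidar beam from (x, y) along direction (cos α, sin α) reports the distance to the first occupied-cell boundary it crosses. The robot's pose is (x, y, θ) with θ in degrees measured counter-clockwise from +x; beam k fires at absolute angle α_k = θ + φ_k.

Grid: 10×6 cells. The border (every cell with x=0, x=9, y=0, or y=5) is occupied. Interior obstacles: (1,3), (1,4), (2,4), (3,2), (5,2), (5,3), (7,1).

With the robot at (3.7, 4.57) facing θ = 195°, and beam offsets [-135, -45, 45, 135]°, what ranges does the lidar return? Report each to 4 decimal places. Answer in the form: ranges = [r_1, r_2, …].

beam 1: φ=-135°, α=60°
  cosα=0.5000 sinα=0.8660 | (3,4) | tMaxX 0.6000 tMaxY 0.4965 | tΔX 2.0000 tΔY 1.1547
    t=0.4965 [y] (3,5) — stop
  → r_1 = 0.4965
beam 2: φ=-45°, α=150°
  cosα=-0.8660 sinα=0.5000 | (3,4) | tMaxX 0.8083 tMaxY 0.8600 | tΔX 1.1547 tΔY 2.0000
    t=0.8083 [x] (2,4) — stop
  → r_2 = 0.8083
beam 3: φ=45°, α=240°
  cosα=-0.5000 sinα=-0.8660 | (3,4) | tMaxX 1.4000 tMaxY 0.6582 | tΔX 2.0000 tΔY 1.1547
    t=0.6582 [y] (3,3)
    t=1.4000 [x] (2,3)
    t=1.8129 [y] (2,2)
    t=2.9676 [y] (2,1)
    t=3.4000 [x] (1,1)
    t=4.1223 [y] (1,0) — stop
  → r_3 = 4.1223
beam 4: φ=135°, α=330°
  cosα=0.8660 sinα=-0.5000 | (3,4) | tMaxX 0.3464 tMaxY 1.1400 | tΔX 1.1547 tΔY 2.0000
    t=0.3464 [x] (4,4)
    t=1.1400 [y] (4,3)
    t=1.5011 [x] (5,3) — stop
  → r_4 = 1.5011

ranges = [0.4965, 0.8083, 4.1223, 1.5011]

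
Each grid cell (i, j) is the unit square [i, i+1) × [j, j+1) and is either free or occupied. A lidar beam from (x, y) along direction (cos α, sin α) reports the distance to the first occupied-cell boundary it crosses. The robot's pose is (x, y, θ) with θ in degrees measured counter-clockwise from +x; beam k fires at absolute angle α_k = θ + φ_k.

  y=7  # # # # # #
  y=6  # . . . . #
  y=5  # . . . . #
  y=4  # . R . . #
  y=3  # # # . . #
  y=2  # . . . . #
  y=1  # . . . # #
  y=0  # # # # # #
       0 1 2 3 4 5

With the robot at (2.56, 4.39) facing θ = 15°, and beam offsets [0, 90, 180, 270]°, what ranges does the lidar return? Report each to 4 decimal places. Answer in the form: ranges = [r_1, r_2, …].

ranges = [2.5261, 2.7021, 1.5068, 0.4038]

beam 1: φ=0°, α=15°
  cosα=0.9659 sinα=0.2588 | (2,4) | tMaxX 0.4555 tMaxY 2.3569 | tΔX 1.0353 tΔY 3.8637
    t=0.4555 [x] (3,4)
    t=1.4908 [x] (4,4)
    t=2.3569 [y] (4,5)
    t=2.5261 [x] (5,5) — stop
  → r_1 = 2.5261
beam 2: φ=90°, α=105°
  cosα=-0.2588 sinα=0.9659 | (2,4) | tMaxX 2.1637 tMaxY 0.6315 | tΔX 3.8637 tΔY 1.0353
    t=0.6315 [y] (2,5)
    t=1.6668 [y] (2,6)
    t=2.1637 [x] (1,6)
    t=2.7021 [y] (1,7) — stop
  → r_2 = 2.7021
beam 3: φ=180°, α=195°
  cosα=-0.9659 sinα=-0.2588 | (2,4) | tMaxX 0.5798 tMaxY 1.5068 | tΔX 1.0353 tΔY 3.8637
    t=0.5798 [x] (1,4)
    t=1.5068 [y] (1,3) — stop
  → r_3 = 1.5068
beam 4: φ=270°, α=285°
  cosα=0.2588 sinα=-0.9659 | (2,4) | tMaxX 1.7000 tMaxY 0.4038 | tΔX 3.8637 tΔY 1.0353
    t=0.4038 [y] (2,3) — stop
  → r_4 = 0.4038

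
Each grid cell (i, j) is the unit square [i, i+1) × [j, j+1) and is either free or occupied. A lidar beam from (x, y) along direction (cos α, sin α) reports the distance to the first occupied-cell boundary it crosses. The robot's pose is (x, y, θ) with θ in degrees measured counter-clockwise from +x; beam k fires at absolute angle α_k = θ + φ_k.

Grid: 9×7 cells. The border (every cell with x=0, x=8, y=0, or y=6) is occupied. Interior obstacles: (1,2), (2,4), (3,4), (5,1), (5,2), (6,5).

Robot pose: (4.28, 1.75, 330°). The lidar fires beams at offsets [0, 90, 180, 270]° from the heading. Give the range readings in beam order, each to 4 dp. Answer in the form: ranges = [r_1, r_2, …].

ranges = [0.8314, 1.4400, 3.7874, 0.8660]

beam 1: φ=0°, α=330°
  cosα=0.8660 sinα=-0.5000 | (4,1) | tMaxX 0.8314 tMaxY 1.5000 | tΔX 1.1547 tΔY 2.0000
    t=0.8314 [x] (5,1) — stop
  → r_1 = 0.8314
beam 2: φ=90°, α=60°
  cosα=0.5000 sinα=0.8660 | (4,1) | tMaxX 1.4400 tMaxY 0.2887 | tΔX 2.0000 tΔY 1.1547
    t=0.2887 [y] (4,2)
    t=1.4400 [x] (5,2) — stop
  → r_2 = 1.4400
beam 3: φ=180°, α=150°
  cosα=-0.8660 sinα=0.5000 | (4,1) | tMaxX 0.3233 tMaxY 0.5000 | tΔX 1.1547 tΔY 2.0000
    t=0.3233 [x] (3,1)
    t=0.5000 [y] (3,2)
    t=1.4780 [x] (2,2)
    t=2.5000 [y] (2,3)
    t=2.6327 [x] (1,3)
    t=3.7874 [x] (0,3) — stop
  → r_3 = 3.7874
beam 4: φ=270°, α=240°
  cosα=-0.5000 sinα=-0.8660 | (4,1) | tMaxX 0.5600 tMaxY 0.8660 | tΔX 2.0000 tΔY 1.1547
    t=0.5600 [x] (3,1)
    t=0.8660 [y] (3,0) — stop
  → r_4 = 0.8660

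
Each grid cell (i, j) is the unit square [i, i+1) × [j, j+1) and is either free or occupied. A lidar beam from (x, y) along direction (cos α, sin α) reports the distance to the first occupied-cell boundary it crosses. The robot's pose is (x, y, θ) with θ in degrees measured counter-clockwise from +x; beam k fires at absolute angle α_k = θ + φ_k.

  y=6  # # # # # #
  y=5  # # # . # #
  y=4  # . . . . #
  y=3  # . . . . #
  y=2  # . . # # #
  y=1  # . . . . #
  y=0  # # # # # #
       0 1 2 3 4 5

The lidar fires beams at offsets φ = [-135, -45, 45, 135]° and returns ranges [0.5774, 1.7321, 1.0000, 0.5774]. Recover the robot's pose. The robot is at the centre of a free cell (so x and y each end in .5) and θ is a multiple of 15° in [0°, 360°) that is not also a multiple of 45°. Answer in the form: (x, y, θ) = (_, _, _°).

Candidates: 15 free-cell centres × 16 headings = 240 poses. Raycast each; keep the one whose scan matches to 4 dp.
  (2.5, 2.5, 30°): beam 1 = 1.5529 ≠ 0.5774 ✗
  (2.5, 4.5, 15°): beam 1 = 3.0000 ≠ 0.5774 ✗
  (2.5, 1.5, 30°): beam 1 = 0.5176 ≠ 0.5774 ✗
  (3.5, 4.5, 255°): beam 1 = 1.0000 ≠ 0.5774 ✗
  …
  (1.5, 1.5, 75°): r_1=0.5774, r_2=1.7321, r_3=1.0000, r_4=0.5774 — all match ✓
No second candidate reproduces the full scan.

(x, y, θ) = (1.5, 1.5, 75°)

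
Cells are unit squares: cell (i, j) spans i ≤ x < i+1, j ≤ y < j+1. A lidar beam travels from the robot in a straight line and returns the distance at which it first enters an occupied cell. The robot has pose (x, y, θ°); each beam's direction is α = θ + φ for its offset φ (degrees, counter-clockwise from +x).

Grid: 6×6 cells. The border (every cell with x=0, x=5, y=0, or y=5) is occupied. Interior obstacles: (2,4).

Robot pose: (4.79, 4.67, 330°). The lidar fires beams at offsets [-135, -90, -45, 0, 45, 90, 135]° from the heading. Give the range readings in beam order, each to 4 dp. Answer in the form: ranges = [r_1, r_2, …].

ranges = [1.8531, 4.2378, 0.8114, 0.2425, 0.2174, 0.3811, 0.3416]

beam 1: φ=-135°, α=195°
  dir = (cos 195°, sin 195°) = (-0.9659, -0.2588); from cell (4,4)
  next x-line at t=0.8179, next y-line at t=2.5887; Δt_x=1.0353, Δt_y=3.8637
    x: enter (3,4) at t=0.8179
    x: enter (2,4) at t=1.8531 ← occupied
  → r_1 = 1.8531
beam 2: φ=-90°, α=240°
  dir = (cos 240°, sin 240°) = (-0.5000, -0.8660); from cell (4,4)
  next x-line at t=1.5800, next y-line at t=0.7736; Δt_x=2.0000, Δt_y=1.1547
    y: enter (4,3) at t=0.7736
    x: enter (3,3) at t=1.5800
    y: enter (3,2) at t=1.9283
    y: enter (3,1) at t=3.0831
    x: enter (2,1) at t=3.5800
    y: enter (2,0) at t=4.2378 ← occupied
  → r_2 = 4.2378
beam 3: φ=-45°, α=285°
  dir = (cos 285°, sin 285°) = (0.2588, -0.9659); from cell (4,4)
  next x-line at t=0.8114, next y-line at t=0.6936; Δt_x=3.8637, Δt_y=1.0353
    y: enter (4,3) at t=0.6936
    x: enter (5,3) at t=0.8114 ← occupied
  → r_3 = 0.8114
beam 4: φ=0°, α=330°
  dir = (cos 330°, sin 330°) = (0.8660, -0.5000); from cell (4,4)
  next x-line at t=0.2425, next y-line at t=1.3400; Δt_x=1.1547, Δt_y=2.0000
    x: enter (5,4) at t=0.2425 ← occupied
  → r_4 = 0.2425
beam 5: φ=45°, α=15°
  dir = (cos 15°, sin 15°) = (0.9659, 0.2588); from cell (4,4)
  next x-line at t=0.2174, next y-line at t=1.2750; Δt_x=1.0353, Δt_y=3.8637
    x: enter (5,4) at t=0.2174 ← occupied
  → r_5 = 0.2174
beam 6: φ=90°, α=60°
  dir = (cos 60°, sin 60°) = (0.5000, 0.8660); from cell (4,4)
  next x-line at t=0.4200, next y-line at t=0.3811; Δt_x=2.0000, Δt_y=1.1547
    y: enter (4,5) at t=0.3811 ← occupied
  → r_6 = 0.3811
beam 7: φ=135°, α=105°
  dir = (cos 105°, sin 105°) = (-0.2588, 0.9659); from cell (4,4)
  next x-line at t=3.0523, next y-line at t=0.3416; Δt_x=3.8637, Δt_y=1.0353
    y: enter (4,5) at t=0.3416 ← occupied
  → r_7 = 0.3416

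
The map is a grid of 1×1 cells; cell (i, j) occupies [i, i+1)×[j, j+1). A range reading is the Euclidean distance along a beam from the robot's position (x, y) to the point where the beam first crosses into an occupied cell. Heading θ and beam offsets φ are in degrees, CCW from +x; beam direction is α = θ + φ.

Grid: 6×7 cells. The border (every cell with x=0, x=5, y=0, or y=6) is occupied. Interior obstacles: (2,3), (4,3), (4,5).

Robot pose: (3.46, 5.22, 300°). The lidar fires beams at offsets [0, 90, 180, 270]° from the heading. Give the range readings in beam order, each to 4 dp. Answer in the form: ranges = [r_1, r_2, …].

beam 1: φ=0°, α=300°
  d=(0.5000,-0.8660)  start (3,5)  tX=1.0800 tY=0.2540  stride 1/|dx|=2.0000 1/|dy|=1.1547
    cross y-line → (3,4), t=0.2540
    cross x-line → (4,4), t=1.0800
    cross y-line → (4,3), t=1.4087 (wall)
  → r_1 = 1.4087
beam 2: φ=90°, α=30°
  d=(0.8660,0.5000)  start (3,5)  tX=0.6235 tY=1.5600  stride 1/|dx|=1.1547 1/|dy|=2.0000
    cross x-line → (4,5), t=0.6235 (wall)
  → r_2 = 0.6235
beam 3: φ=180°, α=120°
  d=(-0.5000,0.8660)  start (3,5)  tX=0.9200 tY=0.9007  stride 1/|dx|=2.0000 1/|dy|=1.1547
    cross y-line → (3,6), t=0.9007 (wall)
  → r_3 = 0.9007
beam 4: φ=270°, α=210°
  d=(-0.8660,-0.5000)  start (3,5)  tX=0.5312 tY=0.4400  stride 1/|dx|=1.1547 1/|dy|=2.0000
    cross y-line → (3,4), t=0.4400
    cross x-line → (2,4), t=0.5312
    cross x-line → (1,4), t=1.6859
    cross y-line → (1,3), t=2.4400
    cross x-line → (0,3), t=2.8406 (wall)
  → r_4 = 2.8406

ranges = [1.4087, 0.6235, 0.9007, 2.8406]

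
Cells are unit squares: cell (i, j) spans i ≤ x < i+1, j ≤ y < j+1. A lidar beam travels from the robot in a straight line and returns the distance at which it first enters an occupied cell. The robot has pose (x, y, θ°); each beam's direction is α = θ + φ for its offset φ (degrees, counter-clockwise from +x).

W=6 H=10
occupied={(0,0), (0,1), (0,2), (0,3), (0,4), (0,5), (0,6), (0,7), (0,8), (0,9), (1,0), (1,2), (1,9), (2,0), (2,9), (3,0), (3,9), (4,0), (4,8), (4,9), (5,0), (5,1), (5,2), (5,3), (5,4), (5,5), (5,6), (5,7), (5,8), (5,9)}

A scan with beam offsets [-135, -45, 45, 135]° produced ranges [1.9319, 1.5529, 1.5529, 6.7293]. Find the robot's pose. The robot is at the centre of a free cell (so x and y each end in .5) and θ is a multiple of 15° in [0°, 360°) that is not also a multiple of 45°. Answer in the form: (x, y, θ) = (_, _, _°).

(x, y, θ) = (2.5, 7.5, 150°)

Enumerate (i+0.5, j+0.5, θ) over the 30 free cells and 16 admissible headings. For each, cast all 4 beams and compare to the given ranges.
  (2.5, 7.5, 240°): beam 1 = 1.5529 ≠ 1.9319 ✗
  (1.5, 1.5, 30°): beam 1 = 0.5176 ≠ 1.9319 ✗
  (1.5, 1.5, 240°): beam 1 = 0.5176 ≠ 1.9319 ✗
  (1.5, 7.5, 60°): beam 1 = 6.7293 ≠ 1.9319 ✗
  (4.5, 7.5, 285°): beam 1 = 3.0000 ≠ 1.9319 ✗
  …
  (2.5, 7.5, 150°): r_1=1.9319, r_2=1.5529, r_3=1.5529, r_4=6.7293 — all match ✓
No second candidate reproduces the full scan.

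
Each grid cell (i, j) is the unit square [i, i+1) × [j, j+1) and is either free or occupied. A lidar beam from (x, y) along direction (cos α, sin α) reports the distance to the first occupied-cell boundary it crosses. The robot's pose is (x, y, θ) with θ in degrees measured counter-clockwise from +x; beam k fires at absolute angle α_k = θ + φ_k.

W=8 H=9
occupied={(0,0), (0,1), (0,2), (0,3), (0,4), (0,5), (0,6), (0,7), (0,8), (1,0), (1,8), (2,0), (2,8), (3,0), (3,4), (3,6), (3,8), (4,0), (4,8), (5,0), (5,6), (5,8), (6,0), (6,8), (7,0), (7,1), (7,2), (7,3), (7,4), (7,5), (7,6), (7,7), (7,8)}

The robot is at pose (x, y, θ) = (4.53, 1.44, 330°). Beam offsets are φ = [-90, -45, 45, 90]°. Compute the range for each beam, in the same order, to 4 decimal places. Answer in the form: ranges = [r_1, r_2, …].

ranges = [0.5081, 0.4555, 2.5571, 4.9400]

beam 1: φ=-90°, α=240°
  direction (-0.5000, -0.8660); cell (4,1); t to first gridline: x 1.0600, y 0.5081 (then +2.0000 / +1.1547)
    (4,0) via y @ 0.5081  # hit
  → r_1 = 0.5081
beam 2: φ=-45°, α=285°
  direction (0.2588, -0.9659); cell (4,1); t to first gridline: x 1.8159, y 0.4555 (then +3.8637 / +1.0353)
    (4,0) via y @ 0.4555  # hit
  → r_2 = 0.4555
beam 3: φ=45°, α=15°
  direction (0.9659, 0.2588); cell (4,1); t to first gridline: x 0.4866, y 2.1637 (then +1.0353 / +3.8637)
    (5,1) via x @ 0.4866
    (6,1) via x @ 1.5219
    (6,2) via y @ 2.1637
    (7,2) via x @ 2.5571  # hit
  → r_3 = 2.5571
beam 4: φ=90°, α=60°
  direction (0.5000, 0.8660); cell (4,1); t to first gridline: x 0.9400, y 0.6466 (then +2.0000 / +1.1547)
    (4,2) via y @ 0.6466
    (5,2) via x @ 0.9400
    (5,3) via y @ 1.8013
    (6,3) via x @ 2.9400
    (6,4) via y @ 2.9560
    (6,5) via y @ 4.1107
    (7,5) via x @ 4.9400  # hit
  → r_4 = 4.9400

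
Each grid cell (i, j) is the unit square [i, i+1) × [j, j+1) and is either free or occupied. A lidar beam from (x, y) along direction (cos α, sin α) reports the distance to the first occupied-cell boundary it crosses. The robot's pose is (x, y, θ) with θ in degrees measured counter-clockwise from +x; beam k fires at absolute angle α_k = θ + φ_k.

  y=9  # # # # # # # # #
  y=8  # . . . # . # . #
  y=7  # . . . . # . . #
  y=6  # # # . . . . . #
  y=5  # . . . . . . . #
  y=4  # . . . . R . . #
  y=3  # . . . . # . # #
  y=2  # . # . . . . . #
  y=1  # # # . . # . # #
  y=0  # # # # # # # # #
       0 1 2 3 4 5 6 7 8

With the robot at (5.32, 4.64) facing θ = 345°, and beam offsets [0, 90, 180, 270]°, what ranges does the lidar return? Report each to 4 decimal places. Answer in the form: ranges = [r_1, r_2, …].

beam 1: φ=0°, α=345°
  cosα=0.9659 sinα=-0.2588 | (5,4) | tMaxX 0.7040 tMaxY 2.4728 | tΔX 1.0353 tΔY 3.8637
    t=0.7040 [x] (6,4)
    t=1.7393 [x] (7,4)
    t=2.4728 [y] (7,3) — stop
  → r_1 = 2.4728
beam 2: φ=90°, α=75°
  cosα=0.2588 sinα=0.9659 | (5,4) | tMaxX 2.6273 tMaxY 0.3727 | tΔX 3.8637 tΔY 1.0353
    t=0.3727 [y] (5,5)
    t=1.4080 [y] (5,6)
    t=2.4433 [y] (5,7) — stop
  → r_2 = 2.4433
beam 3: φ=180°, α=165°
  cosα=-0.9659 sinα=0.2588 | (5,4) | tMaxX 0.3313 tMaxY 1.3909 | tΔX 1.0353 tΔY 3.8637
    t=0.3313 [x] (4,4)
    t=1.3666 [x] (3,4)
    t=1.3909 [y] (3,5)
    t=2.4018 [x] (2,5)
    t=3.4371 [x] (1,5)
    t=4.4724 [x] (0,5) — stop
  → r_3 = 4.4724
beam 4: φ=270°, α=255°
  cosα=-0.2588 sinα=-0.9659 | (5,4) | tMaxX 1.2364 tMaxY 0.6626 | tΔX 3.8637 tΔY 1.0353
    t=0.6626 [y] (5,3) — stop
  → r_4 = 0.6626

ranges = [2.4728, 2.4433, 4.4724, 0.6626]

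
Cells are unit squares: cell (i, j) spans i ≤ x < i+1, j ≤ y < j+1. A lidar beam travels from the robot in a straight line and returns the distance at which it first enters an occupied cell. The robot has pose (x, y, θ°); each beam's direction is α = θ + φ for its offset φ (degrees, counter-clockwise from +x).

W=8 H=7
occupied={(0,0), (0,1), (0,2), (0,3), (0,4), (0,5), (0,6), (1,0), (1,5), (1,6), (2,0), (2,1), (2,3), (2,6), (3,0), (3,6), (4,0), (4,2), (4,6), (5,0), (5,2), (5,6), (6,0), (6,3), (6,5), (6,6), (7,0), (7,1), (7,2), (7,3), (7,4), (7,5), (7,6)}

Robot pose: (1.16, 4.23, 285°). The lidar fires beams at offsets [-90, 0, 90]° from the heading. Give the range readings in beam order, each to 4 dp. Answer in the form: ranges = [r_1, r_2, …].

beam 1: φ=-90°, α=195°
  direction (-0.9659, -0.2588); cell (1,4); t to first gridline: x 0.1656, y 0.8887 (then +1.0353 / +3.8637)
    (0,4) via x @ 0.1656  # hit
  → r_1 = 0.1656
beam 2: φ=0°, α=285°
  direction (0.2588, -0.9659); cell (1,4); t to first gridline: x 3.2455, y 0.2381 (then +3.8637 / +1.0353)
    (1,3) via y @ 0.2381
    (1,2) via y @ 1.2734
    (1,1) via y @ 2.3087
    (2,1) via x @ 3.2455  # hit
  → r_2 = 3.2455
beam 3: φ=90°, α=15°
  direction (0.9659, 0.2588); cell (1,4); t to first gridline: x 0.8696, y 2.9751 (then +1.0353 / +3.8637)
    (2,4) via x @ 0.8696
    (3,4) via x @ 1.9049
    (4,4) via x @ 2.9402
    (4,5) via y @ 2.9751
    (5,5) via x @ 3.9755
    (6,5) via x @ 5.0107  # hit
  → r_3 = 5.0107

ranges = [0.1656, 3.2455, 5.0107]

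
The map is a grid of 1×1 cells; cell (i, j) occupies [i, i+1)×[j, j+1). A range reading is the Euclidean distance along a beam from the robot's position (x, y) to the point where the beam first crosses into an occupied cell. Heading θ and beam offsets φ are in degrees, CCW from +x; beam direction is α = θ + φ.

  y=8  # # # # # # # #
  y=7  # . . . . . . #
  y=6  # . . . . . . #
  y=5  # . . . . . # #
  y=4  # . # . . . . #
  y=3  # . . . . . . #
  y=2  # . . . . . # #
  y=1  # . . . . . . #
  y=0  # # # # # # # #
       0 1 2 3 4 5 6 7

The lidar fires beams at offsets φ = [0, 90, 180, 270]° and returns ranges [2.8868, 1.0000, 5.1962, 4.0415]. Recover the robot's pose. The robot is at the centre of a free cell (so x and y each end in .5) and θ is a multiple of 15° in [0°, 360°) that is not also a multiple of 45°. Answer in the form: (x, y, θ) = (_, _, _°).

(x, y, θ) = (3.5, 5.5, 120°)

The pose lattice has 39·16 = 624 candidates. Test each by forward raycasting.
  (4.5, 5.5, 15°): beam 1 = 1.5529 ≠ 2.8868 ✗
  (5.5, 1.5, 120°): beam 1 = 7.5056 ≠ 2.8868 ✗
  (1.5, 3.5, 15°): beam 1 = 5.6940 ≠ 2.8868 ✗
  (5.5, 4.5, 300°): beam 1 = 1.7321 ≠ 2.8868 ✗
  (4.5, 7.5, 240°): beam 1 = 3.0000 ≠ 2.8868 ✗
  …
  (3.5, 5.5, 120°): r_1=2.8868, r_2=1.0000, r_3=5.1962, r_4=4.0415 — all match ✓
No second candidate reproduces the full scan.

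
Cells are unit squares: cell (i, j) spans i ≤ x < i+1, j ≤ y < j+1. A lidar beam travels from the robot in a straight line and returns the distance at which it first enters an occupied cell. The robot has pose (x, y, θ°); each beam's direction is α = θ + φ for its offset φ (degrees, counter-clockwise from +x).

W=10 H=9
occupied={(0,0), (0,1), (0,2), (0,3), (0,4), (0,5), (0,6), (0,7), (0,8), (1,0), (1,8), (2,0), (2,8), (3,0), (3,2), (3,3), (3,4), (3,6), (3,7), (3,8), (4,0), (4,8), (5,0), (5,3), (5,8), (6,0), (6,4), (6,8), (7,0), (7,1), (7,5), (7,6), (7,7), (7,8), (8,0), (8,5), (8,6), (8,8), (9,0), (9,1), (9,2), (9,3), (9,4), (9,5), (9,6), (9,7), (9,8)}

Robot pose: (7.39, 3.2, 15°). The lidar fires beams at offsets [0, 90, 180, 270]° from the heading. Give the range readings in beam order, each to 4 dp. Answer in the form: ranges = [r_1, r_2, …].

ranges = [1.6668, 1.5068, 3.5096, 1.2423]

beam 1: φ=0°, α=15°
  cosα=0.9659 sinα=0.2588 | (7,3) | tMaxX 0.6315 tMaxY 3.0910 | tΔX 1.0353 tΔY 3.8637
    t=0.6315 [x] (8,3)
    t=1.6668 [x] (9,3) — stop
  → r_1 = 1.6668
beam 2: φ=90°, α=105°
  cosα=-0.2588 sinα=0.9659 | (7,3) | tMaxX 1.5068 tMaxY 0.8282 | tΔX 3.8637 tΔY 1.0353
    t=0.8282 [y] (7,4)
    t=1.5068 [x] (6,4) — stop
  → r_2 = 1.5068
beam 3: φ=180°, α=195°
  cosα=-0.9659 sinα=-0.2588 | (7,3) | tMaxX 0.4038 tMaxY 0.7727 | tΔX 1.0353 tΔY 3.8637
    t=0.4038 [x] (6,3)
    t=0.7727 [y] (6,2)
    t=1.4390 [x] (5,2)
    t=2.4743 [x] (4,2)
    t=3.5096 [x] (3,2) — stop
  → r_3 = 3.5096
beam 4: φ=270°, α=285°
  cosα=0.2588 sinα=-0.9659 | (7,3) | tMaxX 2.3569 tMaxY 0.2071 | tΔX 3.8637 tΔY 1.0353
    t=0.2071 [y] (7,2)
    t=1.2423 [y] (7,1) — stop
  → r_4 = 1.2423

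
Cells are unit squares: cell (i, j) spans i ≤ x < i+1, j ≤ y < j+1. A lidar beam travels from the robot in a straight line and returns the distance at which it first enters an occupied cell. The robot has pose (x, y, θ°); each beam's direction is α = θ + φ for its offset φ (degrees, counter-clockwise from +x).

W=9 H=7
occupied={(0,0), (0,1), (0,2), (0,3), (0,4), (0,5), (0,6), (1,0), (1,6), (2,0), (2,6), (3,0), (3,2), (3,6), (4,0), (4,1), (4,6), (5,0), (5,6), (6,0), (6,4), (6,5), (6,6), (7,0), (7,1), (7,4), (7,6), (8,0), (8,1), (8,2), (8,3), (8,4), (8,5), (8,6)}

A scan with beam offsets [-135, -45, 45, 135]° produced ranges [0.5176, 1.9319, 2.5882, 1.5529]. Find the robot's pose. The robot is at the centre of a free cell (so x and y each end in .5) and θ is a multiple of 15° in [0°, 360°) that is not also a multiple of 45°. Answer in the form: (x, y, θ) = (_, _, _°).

(x, y, θ) = (4.5, 5.5, 210°)

The pose lattice has 29·16 = 464 candidates. Test each by forward raycasting.
  (2.5, 3.5, 15°): beam 1 = 2.8868 ≠ 0.5176 ✗
  (7.5, 2.5, 195°): beam 1 = 1.0000 ≠ 0.5176 ✗
  (3.5, 3.5, 195°): beam 1 = 2.8868 ≠ 0.5176 ✗
  (4.5, 3.5, 105°): beam 1 = 3.0000 ≠ 0.5176 ✗
  …
  (4.5, 5.5, 210°): r_1=0.5176, r_2=1.9319, r_3=2.5882, r_4=1.5529 — all match ✓
Only this pose fits every beam.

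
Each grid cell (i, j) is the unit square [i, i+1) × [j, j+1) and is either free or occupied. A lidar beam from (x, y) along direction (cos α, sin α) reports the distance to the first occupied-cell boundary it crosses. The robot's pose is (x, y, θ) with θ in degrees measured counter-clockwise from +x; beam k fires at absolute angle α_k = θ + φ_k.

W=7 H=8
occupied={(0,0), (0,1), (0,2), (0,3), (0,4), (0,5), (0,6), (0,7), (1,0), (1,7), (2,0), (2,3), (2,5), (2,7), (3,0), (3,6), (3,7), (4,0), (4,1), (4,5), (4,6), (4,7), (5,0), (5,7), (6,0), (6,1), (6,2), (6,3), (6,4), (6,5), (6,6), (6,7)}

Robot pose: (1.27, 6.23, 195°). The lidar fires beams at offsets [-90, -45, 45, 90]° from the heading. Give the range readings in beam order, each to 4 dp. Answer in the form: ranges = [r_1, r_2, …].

beam 1: φ=-90°, α=105°
  direction (-0.2588, 0.9659); cell (1,6); t to first gridline: x 1.0432, y 0.7972 (then +3.8637 / +1.0353)
    (1,7) via y @ 0.7972  # hit
  → r_1 = 0.7972
beam 2: φ=-45°, α=150°
  direction (-0.8660, 0.5000); cell (1,6); t to first gridline: x 0.3118, y 1.5400 (then +1.1547 / +2.0000)
    (0,6) via x @ 0.3118  # hit
  → r_2 = 0.3118
beam 3: φ=45°, α=240°
  direction (-0.5000, -0.8660); cell (1,6); t to first gridline: x 0.5400, y 0.2656 (then +2.0000 / +1.1547)
    (1,5) via y @ 0.2656
    (0,5) via x @ 0.5400  # hit
  → r_3 = 0.5400
beam 4: φ=90°, α=285°
  direction (0.2588, -0.9659); cell (1,6); t to first gridline: x 2.8205, y 0.2381 (then +3.8637 / +1.0353)
    (1,5) via y @ 0.2381
    (1,4) via y @ 1.2734
    (1,3) via y @ 2.3087
    (2,3) via x @ 2.8205  # hit
  → r_4 = 2.8205

ranges = [0.7972, 0.3118, 0.5400, 2.8205]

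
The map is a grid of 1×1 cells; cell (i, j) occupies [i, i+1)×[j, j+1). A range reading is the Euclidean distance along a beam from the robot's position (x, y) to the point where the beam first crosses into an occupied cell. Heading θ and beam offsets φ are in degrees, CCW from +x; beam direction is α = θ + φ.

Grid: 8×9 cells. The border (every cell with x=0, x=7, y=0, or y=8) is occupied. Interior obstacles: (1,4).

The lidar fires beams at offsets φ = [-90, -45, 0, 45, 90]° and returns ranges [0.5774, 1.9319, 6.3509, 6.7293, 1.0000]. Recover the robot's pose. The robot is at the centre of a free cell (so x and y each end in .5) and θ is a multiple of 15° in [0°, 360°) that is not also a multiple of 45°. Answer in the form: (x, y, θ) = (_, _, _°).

The pose lattice has 41·16 = 656 candidates. Test each by forward raycasting.
  (1.5, 3.5, 105°): beam 1 = 5.6940 ≠ 0.5774 ✗
  (6.5, 2.5, 285°): beam 1 = 5.6940 ≠ 0.5774 ✗
  (1.5, 5.5, 15°): beam 1 = 0.5176 ≠ 0.5774 ✗
  (5.5, 4.5, 165°): beam 1 = 3.6235 ≠ 0.5774 ✗
  …
  (1.5, 1.5, 30°): r_1=0.5774, r_2=1.9319, r_3=6.3509, r_4=6.7293, r_5=1.0000 — all match ✓
Unique over the lattice → pose = (1.5, 1.5, 30°).

(x, y, θ) = (1.5, 1.5, 30°)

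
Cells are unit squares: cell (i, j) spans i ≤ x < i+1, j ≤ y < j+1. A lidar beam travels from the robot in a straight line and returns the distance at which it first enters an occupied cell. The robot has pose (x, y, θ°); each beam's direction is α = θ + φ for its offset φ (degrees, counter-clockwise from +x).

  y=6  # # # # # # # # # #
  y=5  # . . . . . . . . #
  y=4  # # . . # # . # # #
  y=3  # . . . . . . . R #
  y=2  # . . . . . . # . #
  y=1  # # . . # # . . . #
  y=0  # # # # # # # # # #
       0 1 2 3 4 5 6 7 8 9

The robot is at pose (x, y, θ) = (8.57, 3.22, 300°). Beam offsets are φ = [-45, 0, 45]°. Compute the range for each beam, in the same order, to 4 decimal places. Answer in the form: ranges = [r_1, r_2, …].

ranges = [2.2983, 0.8600, 0.4452]

beam 1: φ=-45°, α=255°
  cosα=-0.2588 sinα=-0.9659 | (8,3) | tMaxX 2.2023 tMaxY 0.2278 | tΔX 3.8637 tΔY 1.0353
    t=0.2278 [y] (8,2)
    t=1.2630 [y] (8,1)
    t=2.2023 [x] (7,1)
    t=2.2983 [y] (7,0) — stop
  → r_1 = 2.2983
beam 2: φ=0°, α=300°
  cosα=0.5000 sinα=-0.8660 | (8,3) | tMaxX 0.8600 tMaxY 0.2540 | tΔX 2.0000 tΔY 1.1547
    t=0.2540 [y] (8,2)
    t=0.8600 [x] (9,2) — stop
  → r_2 = 0.8600
beam 3: φ=45°, α=345°
  cosα=0.9659 sinα=-0.2588 | (8,3) | tMaxX 0.4452 tMaxY 0.8500 | tΔX 1.0353 tΔY 3.8637
    t=0.4452 [x] (9,3) — stop
  → r_3 = 0.4452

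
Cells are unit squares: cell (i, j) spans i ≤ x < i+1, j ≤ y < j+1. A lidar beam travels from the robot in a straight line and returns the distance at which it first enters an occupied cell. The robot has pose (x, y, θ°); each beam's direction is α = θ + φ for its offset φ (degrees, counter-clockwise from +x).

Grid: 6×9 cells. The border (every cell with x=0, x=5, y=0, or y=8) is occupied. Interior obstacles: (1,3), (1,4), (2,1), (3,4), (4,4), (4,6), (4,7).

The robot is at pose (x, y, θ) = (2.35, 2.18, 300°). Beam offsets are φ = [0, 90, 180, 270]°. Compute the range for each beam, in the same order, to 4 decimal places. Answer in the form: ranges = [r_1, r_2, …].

beam 1: φ=0°, α=300°
  direction (0.5000, -0.8660); cell (2,2); t to first gridline: x 1.3000, y 0.2078 (then +2.0000 / +1.1547)
    (2,1) via y @ 0.2078  # hit
  → r_1 = 0.2078
beam 2: φ=90°, α=30°
  direction (0.8660, 0.5000); cell (2,2); t to first gridline: x 0.7506, y 1.6400 (then +1.1547 / +2.0000)
    (3,2) via x @ 0.7506
    (3,3) via y @ 1.6400
    (4,3) via x @ 1.9053
    (5,3) via x @ 3.0600  # hit
  → r_2 = 3.0600
beam 3: φ=180°, α=120°
  direction (-0.5000, 0.8660); cell (2,2); t to first gridline: x 0.7000, y 0.9469 (then +2.0000 / +1.1547)
    (1,2) via x @ 0.7000
    (1,3) via y @ 0.9469  # hit
  → r_3 = 0.9469
beam 4: φ=270°, α=210°
  direction (-0.8660, -0.5000); cell (2,2); t to first gridline: x 0.4041, y 0.3600 (then +1.1547 / +2.0000)
    (2,1) via y @ 0.3600  # hit
  → r_4 = 0.3600

ranges = [0.2078, 3.0600, 0.9469, 0.3600]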